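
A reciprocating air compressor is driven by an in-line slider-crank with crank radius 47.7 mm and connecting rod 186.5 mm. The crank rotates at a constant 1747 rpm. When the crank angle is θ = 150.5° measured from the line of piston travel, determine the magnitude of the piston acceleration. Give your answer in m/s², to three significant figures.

ω = 2π·1747/60 = 182.9 rad/s
x(θ) = r cosθ + √(L² − r² sin²θ); with ω constant, a = ω²·d²x/dθ².
d²x/dθ² = −r cosθ − r²(cos2θ)/√u − r⁴ sin²2θ/(4u^{3/2}),  u = L² − r² sin²θ = 0.0342305 m².
Substituting r = 0.0477 m, L = 0.1865 m, θ = 150.5°: d²x/dθ² = +0.035032 m.
a = ω²·d²x/dθ² = (182.9)²·(+0.035032) = +1172.5 m/s²;  |a| = 1172.5 m/s².

1170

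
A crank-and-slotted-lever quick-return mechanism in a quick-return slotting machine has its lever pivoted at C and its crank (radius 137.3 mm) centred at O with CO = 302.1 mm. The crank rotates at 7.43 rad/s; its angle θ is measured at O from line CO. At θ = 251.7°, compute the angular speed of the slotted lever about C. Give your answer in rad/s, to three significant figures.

0.515

ω = 7.43 rad/s
Crank pin A relative to C: A = (d + r cosθ, r sinθ); lever angle φ = atan2(r sinθ, d + r cosθ).
Differentiating tanφ: φ̇ = rω(d cosθ + r)/(d² + r² + 2dr cosθ).
d² + r² + 2dr cosθ = |CA|² = 0.0840679 m²;  d cosθ + r = +0.042443 m.
|ω_lever| = |0.1373·7.43·+0.042443| / 0.0840679 = 0.51503 rad/s.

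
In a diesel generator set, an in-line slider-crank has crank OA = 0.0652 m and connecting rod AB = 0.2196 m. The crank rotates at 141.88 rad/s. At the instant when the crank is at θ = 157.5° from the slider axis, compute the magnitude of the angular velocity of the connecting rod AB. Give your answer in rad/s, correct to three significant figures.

39.2

ω = 141.9 rad/s
The rod makes angle φ with the slider axis where L sinφ = r sinθ; differentiating, L cosφ·φ̇ = r ω cosθ.
L cosφ = √(L² − r² sin²θ) = 0.21818 m.
|ω_rod| = r ω |cosθ| / √(L² − r² sin²θ) = 0.0652·141.9·0.92388/0.21818 = 39.172 rad/s.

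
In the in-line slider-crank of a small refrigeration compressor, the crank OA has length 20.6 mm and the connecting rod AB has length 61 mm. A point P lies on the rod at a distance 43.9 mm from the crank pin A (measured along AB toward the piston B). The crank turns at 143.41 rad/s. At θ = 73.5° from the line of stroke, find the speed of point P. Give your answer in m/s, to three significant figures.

ω = 143.4 rad/s.  Crank-pin speed |V_A| = rω = 2.9542 m/s, perpendicular to OA.
Rod angle: sinφ = −(r/L) sinθ ⇒ φ = -18.893°; ω_rod = −rω cosθ/√(L²−r²sin²θ) = -14.538 rad/s.
V_P = V_A + ω_rod × AP, with AP = 0.0439 m along the rod.
Components: V_Px = −rω sinθ − a·ω_rod·sinφ = -3.0392 m/s;  V_Py = rω cosθ + a·ω_rod·cosφ = +0.23521 m/s.
|V_P| = √(V_Px² + V_Py²) = 3.0483 m/s.

3.05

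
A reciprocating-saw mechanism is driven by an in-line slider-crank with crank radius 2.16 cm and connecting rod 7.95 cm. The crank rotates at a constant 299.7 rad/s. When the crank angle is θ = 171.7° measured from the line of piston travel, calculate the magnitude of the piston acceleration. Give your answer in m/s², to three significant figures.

ω = 299.7 rad/s
x(θ) = r cosθ + √(L² − r² sin²θ); with ω constant, a = ω²·d²x/dθ².
d²x/dθ² = −r cosθ − r²(cos2θ)/√u − r⁴ sin²2θ/(4u^{3/2}),  u = L² − r² sin²θ = 0.00631053 m².
Substituting r = 0.0216 m, L = 0.0795 m, θ = 171.7°: d²x/dθ² = +0.015736 m.
a = ω²·d²x/dθ² = (299.7)²·(+0.015736) = +1413.5 m/s²;  |a| = 1413.5 m/s².

1410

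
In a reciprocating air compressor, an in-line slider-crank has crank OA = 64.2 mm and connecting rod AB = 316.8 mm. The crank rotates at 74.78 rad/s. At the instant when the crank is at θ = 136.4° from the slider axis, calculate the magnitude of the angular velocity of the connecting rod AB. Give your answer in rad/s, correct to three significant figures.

ω = 74.78 rad/s
The rod makes angle φ with the slider axis where L sinφ = r sinθ; differentiating, L cosφ·φ̇ = r ω cosθ.
L cosφ = √(L² − r² sin²θ) = 0.31369 m.
|ω_rod| = r ω |cosθ| / √(L² − r² sin²θ) = 0.0642·74.78·0.72417/0.31369 = 11.083 rad/s.

11.1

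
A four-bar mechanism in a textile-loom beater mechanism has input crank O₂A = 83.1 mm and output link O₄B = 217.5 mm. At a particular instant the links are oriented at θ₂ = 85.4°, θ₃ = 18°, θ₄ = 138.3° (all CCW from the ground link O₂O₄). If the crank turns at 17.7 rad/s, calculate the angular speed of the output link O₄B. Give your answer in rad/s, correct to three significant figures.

ω₂ = 17.7 rad/s
Differentiating the loop-closure r₂e^{iθ₂}+r₃e^{iθ₃}=r₁+r₄e^{iθ₄} gives r₂ω₂e^{iθ₂}+r₃ω₃e^{iθ₃}=r₄ω₄e^{iθ₄}.
Eliminating the other unknown: ω₄ = r₂ω₂ sin(θ₂−θ₃) / [r₄ sin(θ₄−θ₃)].
Numerator sine = +0.92321; denominator sine = +0.86340.
Result = 0.0831·17.7·(+0.92321) / (0.2175·(+0.86340)) = +7.2311 rad/s; magnitude 7.2311 rad/s.

7.23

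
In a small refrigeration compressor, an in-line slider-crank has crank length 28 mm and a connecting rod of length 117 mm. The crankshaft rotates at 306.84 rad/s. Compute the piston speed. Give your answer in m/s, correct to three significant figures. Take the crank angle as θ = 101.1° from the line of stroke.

8.03

ω = 306.8 rad/s
For an in-line slider-crank, x = r cosθ + √(L² − r² sin²θ), so v = −rω sinθ·[1 + r cosθ/√(L² − r² sin²θ)].
With r = 0.028 m, L = 0.117 m, θ = 101.1°: √(L² − r² sin²θ) = 0.11373 m.
v = −0.028·306.8·0.98129·[1 + 0.028·-0.19252/0.11373] = -8.0312 m/s.
|v| = 8.0312 m/s.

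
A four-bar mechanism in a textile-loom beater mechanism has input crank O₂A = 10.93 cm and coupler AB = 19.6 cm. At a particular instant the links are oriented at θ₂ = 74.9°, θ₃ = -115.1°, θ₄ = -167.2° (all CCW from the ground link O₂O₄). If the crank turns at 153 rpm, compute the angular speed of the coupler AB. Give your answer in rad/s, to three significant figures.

10.0

ω₂ = 16.02 rad/s (from 153 rpm).
Differentiating the loop-closure r₂e^{iθ₂}+r₃e^{iθ₃}=r₁+r₄e^{iθ₄} gives r₂ω₂e^{iθ₂}+r₃ω₃e^{iθ₃}=r₄ω₄e^{iθ₄}.
Eliminating the other unknown: ω₃ = r₂ω₂ sin(θ₄−θ₂) / [r₃ sin(θ₃−θ₄)].
Numerator sine = +0.88377; denominator sine = +0.78908.
Result = 0.1093·16.02·(+0.88377) / (0.196·(+0.78908)) = +10.007 rad/s; magnitude 10.007 rad/s.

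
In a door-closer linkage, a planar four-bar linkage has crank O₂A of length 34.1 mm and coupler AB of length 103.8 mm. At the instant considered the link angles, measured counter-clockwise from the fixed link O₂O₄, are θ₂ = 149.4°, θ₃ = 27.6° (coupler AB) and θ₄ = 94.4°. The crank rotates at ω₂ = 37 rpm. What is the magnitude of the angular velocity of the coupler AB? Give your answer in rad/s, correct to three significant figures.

ω₂ = 3.875 rad/s (from 37 rpm).
Differentiating the loop-closure r₂e^{iθ₂}+r₃e^{iθ₃}=r₁+r₄e^{iθ₄} gives r₂ω₂e^{iθ₂}+r₃ω₃e^{iθ₃}=r₄ω₄e^{iθ₄}.
Eliminating the other unknown: ω₃ = r₂ω₂ sin(θ₄−θ₂) / [r₃ sin(θ₃−θ₄)].
Numerator sine = -0.81915; denominator sine = -0.91914.
Result = 0.0341·3.875·(-0.81915) / (0.1038·(-0.91914)) = +1.1344 rad/s; magnitude 1.1344 rad/s.

1.13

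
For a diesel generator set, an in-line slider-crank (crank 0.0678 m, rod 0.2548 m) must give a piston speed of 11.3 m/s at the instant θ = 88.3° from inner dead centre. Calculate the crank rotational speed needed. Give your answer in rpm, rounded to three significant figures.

1580

For an in-line slider-crank, |v_piston| = rω|sinθ|·[1 + r cosθ/√(L² − r² sin²θ)].
With r = 0.0678 m, L = 0.2548 m, θ = 88.3°: the bracketed kinematic factor |dx/dθ| = 0.068325 m.
ω = v/|dx/dθ| = 11.3/0.068325 = 165.39 rad/s.
N = 60ω/(2π) = 1579.3 rpm.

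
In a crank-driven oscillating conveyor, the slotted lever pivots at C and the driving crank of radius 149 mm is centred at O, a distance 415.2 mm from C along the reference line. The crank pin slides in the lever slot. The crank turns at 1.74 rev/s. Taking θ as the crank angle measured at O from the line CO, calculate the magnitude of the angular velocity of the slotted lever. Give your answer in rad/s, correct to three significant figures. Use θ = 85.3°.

1.46

ω = 10.93 rad/s (from 1.74 rev/s).
Crank pin A relative to C: A = (d + r cosθ, r sinθ); lever angle φ = atan2(r sinθ, d + r cosθ).
Differentiating tanφ: φ̇ = rω(d cosθ + r)/(d² + r² + 2dr cosθ).
d² + r² + 2dr cosθ = |CA|² = 0.20473 m²;  d cosθ + r = +0.18302 m.
|ω_lever| = |0.149·10.93·+0.18302| / 0.20473 = 1.4562 rad/s.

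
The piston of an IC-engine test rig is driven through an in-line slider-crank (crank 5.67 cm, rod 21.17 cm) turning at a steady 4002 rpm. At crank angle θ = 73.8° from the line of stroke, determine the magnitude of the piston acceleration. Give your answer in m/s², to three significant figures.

ω = 2π·4002/60 = 419.1 rad/s
x(θ) = r cosθ + √(L² − r² sin²θ); with ω constant, a = ω²·d²x/dθ².
d²x/dθ² = −r cosθ − r²(cos2θ)/√u − r⁴ sin²2θ/(4u^{3/2}),  u = L² − r² sin²θ = 0.0418522 m².
Substituting r = 0.0567 m, L = 0.2117 m, θ = 73.8°: d²x/dθ² = -0.0026371 m.
a = ω²·d²x/dθ² = (419.1)²·(-0.0026371) = -463.16 m/s²;  |a| = 463.16 m/s².

463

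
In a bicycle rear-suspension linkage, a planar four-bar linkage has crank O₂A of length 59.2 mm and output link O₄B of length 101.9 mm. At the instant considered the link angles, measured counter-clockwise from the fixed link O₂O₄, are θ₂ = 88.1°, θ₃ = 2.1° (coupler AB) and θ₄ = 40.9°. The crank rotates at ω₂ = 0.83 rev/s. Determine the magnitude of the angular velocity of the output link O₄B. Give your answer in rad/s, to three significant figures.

ω₂ = 5.215 rad/s (from 0.83 rev/s).
Differentiating the loop-closure r₂e^{iθ₂}+r₃e^{iθ₃}=r₁+r₄e^{iθ₄} gives r₂ω₂e^{iθ₂}+r₃ω₃e^{iθ₃}=r₄ω₄e^{iθ₄}.
Eliminating the other unknown: ω₄ = r₂ω₂ sin(θ₂−θ₃) / [r₄ sin(θ₄−θ₃)].
Numerator sine = +0.99756; denominator sine = +0.62660.
Result = 0.0592·5.215·(+0.99756) / (0.1019·(+0.62660)) = +4.8234 rad/s; magnitude 4.8234 rad/s.

4.82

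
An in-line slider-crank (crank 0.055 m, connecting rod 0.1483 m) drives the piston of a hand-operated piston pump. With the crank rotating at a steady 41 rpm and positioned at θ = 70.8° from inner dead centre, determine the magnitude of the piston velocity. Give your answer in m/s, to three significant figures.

ω = 2π·41/60 = 4.294 rad/s
For an in-line slider-crank, x = r cosθ + √(L² − r² sin²θ), so v = −rω sinθ·[1 + r cosθ/√(L² − r² sin²θ)].
With r = 0.055 m, L = 0.1483 m, θ = 70.8°: √(L² − r² sin²θ) = 0.13891 m.
v = −0.055·4.294·0.94438·[1 + 0.055·0.32887/0.13891] = -0.25205 m/s.
|v| = 0.25205 m/s.

0.252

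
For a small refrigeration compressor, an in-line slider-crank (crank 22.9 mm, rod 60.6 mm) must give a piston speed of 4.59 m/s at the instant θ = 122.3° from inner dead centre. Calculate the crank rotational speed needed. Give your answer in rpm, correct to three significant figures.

2880

For an in-line slider-crank, |v_piston| = rω|sinθ|·[1 + r cosθ/√(L² − r² sin²θ)].
With r = 0.0229 m, L = 0.0606 m, θ = 122.3°: the bracketed kinematic factor |dx/dθ| = 0.015232 m.
ω = v/|dx/dθ| = 4.59/0.015232 = 301.34 rad/s.
N = 60ω/(2π) = 2877.6 rpm.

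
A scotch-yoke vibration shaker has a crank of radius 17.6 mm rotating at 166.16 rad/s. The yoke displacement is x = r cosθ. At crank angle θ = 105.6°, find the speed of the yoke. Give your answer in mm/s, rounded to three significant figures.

ω = 166.2 rad/s
x = r cosθ ⇒ ẋ = −rω sinθ.
|v| = rω|sinθ| = 0.0176·166.2·|sin 105.6°| = 2.8167 m/s = 2816.7 mm/s.

2820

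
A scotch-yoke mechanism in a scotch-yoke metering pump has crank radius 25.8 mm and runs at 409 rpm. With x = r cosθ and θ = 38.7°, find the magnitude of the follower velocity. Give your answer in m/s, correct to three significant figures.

0.691

ω = 42.83 rad/s (from 409 rpm).
x = r cosθ ⇒ ẋ = −rω sinθ.
|v| = rω|sinθ| = 0.0258·42.83·|sin 38.7°| = 0.69091 m/s.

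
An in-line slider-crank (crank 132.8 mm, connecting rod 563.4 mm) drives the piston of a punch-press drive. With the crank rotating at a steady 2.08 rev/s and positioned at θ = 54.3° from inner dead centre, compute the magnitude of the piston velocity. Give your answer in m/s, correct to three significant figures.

ω = 2π·2.08 = 13.07 rad/s
For an in-line slider-crank, x = r cosθ + √(L² − r² sin²θ), so v = −rω sinθ·[1 + r cosθ/√(L² − r² sin²θ)].
With r = 0.1328 m, L = 0.5634 m, θ = 54.3°: √(L² − r² sin²θ) = 0.55298 m.
v = −0.1328·13.07·0.81208·[1 + 0.1328·0.58354/0.55298] = -1.6069 m/s.
|v| = 1.6069 m/s.

1.61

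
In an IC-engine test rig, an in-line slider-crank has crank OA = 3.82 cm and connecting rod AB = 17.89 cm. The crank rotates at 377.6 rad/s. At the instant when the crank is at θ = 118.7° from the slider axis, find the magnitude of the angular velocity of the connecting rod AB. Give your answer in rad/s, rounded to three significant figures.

39.4

ω = 377.6 rad/s
The rod makes angle φ with the slider axis where L sinφ = r sinθ; differentiating, L cosφ·φ̇ = r ω cosθ.
L cosφ = √(L² − r² sin²θ) = 0.17573 m.
|ω_rod| = r ω |cosθ| / √(L² − r² sin²θ) = 0.0382·377.6·0.48022/0.17573 = 39.417 rad/s.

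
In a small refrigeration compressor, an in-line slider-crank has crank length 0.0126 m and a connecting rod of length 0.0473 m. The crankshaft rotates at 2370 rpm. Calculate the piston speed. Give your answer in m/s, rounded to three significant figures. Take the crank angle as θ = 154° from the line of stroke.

ω = 2π·2370/60 = 248.2 rad/s
For an in-line slider-crank, x = r cosθ + √(L² − r² sin²θ), so v = −rω sinθ·[1 + r cosθ/√(L² − r² sin²θ)].
With r = 0.0126 m, L = 0.0473 m, θ = 154°: √(L² − r² sin²θ) = 0.046976 m.
v = −0.0126·248.2·0.43837·[1 + 0.0126·-0.89879/0.046976] = -1.0404 m/s.
|v| = 1.0404 m/s.

1.04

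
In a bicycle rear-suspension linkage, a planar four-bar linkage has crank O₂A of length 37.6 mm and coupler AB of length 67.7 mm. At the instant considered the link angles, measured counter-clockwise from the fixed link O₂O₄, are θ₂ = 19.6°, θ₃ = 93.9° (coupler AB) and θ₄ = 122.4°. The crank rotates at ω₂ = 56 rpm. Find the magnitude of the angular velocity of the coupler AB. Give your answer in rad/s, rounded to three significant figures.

ω₂ = 5.864 rad/s (from 56 rpm).
Differentiating the loop-closure r₂e^{iθ₂}+r₃e^{iθ₃}=r₁+r₄e^{iθ₄} gives r₂ω₂e^{iθ₂}+r₃ω₃e^{iθ₃}=r₄ω₄e^{iθ₄}.
Eliminating the other unknown: ω₃ = r₂ω₂ sin(θ₄−θ₂) / [r₃ sin(θ₃−θ₄)].
Numerator sine = +0.97515; denominator sine = -0.47716.
Result = 0.0376·5.864·(+0.97515) / (0.0677·(-0.47716)) = -6.6562 rad/s; magnitude 6.6562 rad/s.

6.66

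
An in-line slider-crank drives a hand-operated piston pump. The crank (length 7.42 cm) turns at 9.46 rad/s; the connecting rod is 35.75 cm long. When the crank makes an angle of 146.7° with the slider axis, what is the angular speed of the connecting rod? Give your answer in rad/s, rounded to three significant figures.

ω = 9.46 rad/s
The rod makes angle φ with the slider axis where L sinφ = r sinθ; differentiating, L cosφ·φ̇ = r ω cosθ.
L cosφ = √(L² − r² sin²θ) = 0.35517 m.
|ω_rod| = r ω |cosθ| / √(L² − r² sin²θ) = 0.0742·9.46·0.83581/0.35517 = 1.6518 rad/s.

1.65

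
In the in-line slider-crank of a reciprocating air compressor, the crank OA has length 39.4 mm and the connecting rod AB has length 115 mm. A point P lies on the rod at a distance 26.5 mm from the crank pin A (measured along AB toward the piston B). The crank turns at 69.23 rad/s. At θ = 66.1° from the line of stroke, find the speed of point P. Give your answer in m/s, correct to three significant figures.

ω = 69.23 rad/s.  Crank-pin speed |V_A| = rω = 2.7277 m/s, perpendicular to OA.
Rod angle: sinφ = −(r/L) sinθ ⇒ φ = -18.254°; ω_rod = −rω cosθ/√(L²−r²sin²θ) = -10.119 rad/s.
V_P = V_A + ω_rod × AP, with AP = 0.0265 m along the rod.
Components: V_Px = −rω sinθ − a·ω_rod·sinφ = -2.5778 m/s;  V_Py = rω cosθ + a·ω_rod·cosφ = +0.85044 m/s.
|V_P| = √(V_Px² + V_Py²) = 2.7144 m/s.

2.71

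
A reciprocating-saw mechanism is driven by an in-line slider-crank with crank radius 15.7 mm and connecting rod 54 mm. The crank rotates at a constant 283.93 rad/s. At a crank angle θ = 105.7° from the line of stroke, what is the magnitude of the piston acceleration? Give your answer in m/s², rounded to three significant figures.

667

ω = 283.9 rad/s
x(θ) = r cosθ + √(L² − r² sin²θ); with ω constant, a = ω²·d²x/dθ².
d²x/dθ² = −r cosθ − r²(cos2θ)/√u − r⁴ sin²2θ/(4u^{3/2}),  u = L² − r² sin²θ = 0.00268756 m².
Substituting r = 0.0157 m, L = 0.054 m, θ = 105.7°: d²x/dθ² = +0.0082772 m.
a = ω²·d²x/dθ² = (283.9)²·(+0.0082772) = +667.28 m/s²;  |a| = 667.28 m/s².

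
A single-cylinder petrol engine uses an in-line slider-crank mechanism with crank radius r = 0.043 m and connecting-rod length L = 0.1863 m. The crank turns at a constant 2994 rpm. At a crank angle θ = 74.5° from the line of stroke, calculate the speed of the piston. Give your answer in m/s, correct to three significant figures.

ω = 2π·2994/60 = 313.5 rad/s
For an in-line slider-crank, x = r cosθ + √(L² − r² sin²θ), so v = −rω sinθ·[1 + r cosθ/√(L² − r² sin²θ)].
With r = 0.043 m, L = 0.1863 m, θ = 74.5°: √(L² − r² sin²θ) = 0.18163 m.
v = −0.043·313.5·0.96363·[1 + 0.043·0.26724/0.18163] = -13.813 m/s.
|v| = 13.813 m/s.

13.8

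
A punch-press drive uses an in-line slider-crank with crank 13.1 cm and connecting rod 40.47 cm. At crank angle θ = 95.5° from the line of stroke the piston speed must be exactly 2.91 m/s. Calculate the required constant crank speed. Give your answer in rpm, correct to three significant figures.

220

For an in-line slider-crank, |v_piston| = rω|sinθ|·[1 + r cosθ/√(L² − r² sin²θ)].
With r = 0.131 m, L = 0.4047 m, θ = 95.5°: the bracketed kinematic factor |dx/dθ| = 0.12612 m.
ω = v/|dx/dθ| = 2.91/0.12612 = 23.073 rad/s.
N = 60ω/(2π) = 220.33 rpm.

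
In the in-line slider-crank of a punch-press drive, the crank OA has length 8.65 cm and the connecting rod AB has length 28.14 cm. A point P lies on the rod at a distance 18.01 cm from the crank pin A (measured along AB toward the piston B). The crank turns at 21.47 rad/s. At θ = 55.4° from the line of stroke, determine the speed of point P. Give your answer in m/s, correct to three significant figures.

ω = 21.47 rad/s.  Crank-pin speed |V_A| = rω = 1.8572 m/s, perpendicular to OA.
Rod angle: sinφ = −(r/L) sinθ ⇒ φ = -14.657°; ω_rod = −rω cosθ/√(L²−r²sin²θ) = -3.8736 rad/s.
V_P = V_A + ω_rod × AP, with AP = 0.1801 m along the rod.
Components: V_Px = −rω sinθ − a·ω_rod·sinφ = -1.7052 m/s;  V_Py = rω cosθ + a·ω_rod·cosφ = +0.37963 m/s.
|V_P| = √(V_Px² + V_Py²) = 1.747 m/s.

1.75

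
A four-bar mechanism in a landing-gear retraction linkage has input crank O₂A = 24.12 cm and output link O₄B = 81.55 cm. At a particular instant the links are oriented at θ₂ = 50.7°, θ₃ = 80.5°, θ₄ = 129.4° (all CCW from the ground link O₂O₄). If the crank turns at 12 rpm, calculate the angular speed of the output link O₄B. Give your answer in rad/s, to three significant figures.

0.245

ω₂ = 1.257 rad/s (from 12 rpm).
Differentiating the loop-closure r₂e^{iθ₂}+r₃e^{iθ₃}=r₁+r₄e^{iθ₄} gives r₂ω₂e^{iθ₂}+r₃ω₃e^{iθ₃}=r₄ω₄e^{iθ₄}.
Eliminating the other unknown: ω₄ = r₂ω₂ sin(θ₂−θ₃) / [r₄ sin(θ₄−θ₃)].
Numerator sine = -0.49697; denominator sine = +0.75356.
Result = 0.2412·1.257·(-0.49697) / (0.8155·(+0.75356)) = -0.24512 rad/s; magnitude 0.24512 rad/s.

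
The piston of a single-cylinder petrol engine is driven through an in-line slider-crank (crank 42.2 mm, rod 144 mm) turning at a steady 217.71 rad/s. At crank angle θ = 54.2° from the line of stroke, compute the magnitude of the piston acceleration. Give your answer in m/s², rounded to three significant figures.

992

ω = 217.7 rad/s
x(θ) = r cosθ + √(L² − r² sin²θ); with ω constant, a = ω²·d²x/dθ².
d²x/dθ² = −r cosθ − r²(cos2θ)/√u − r⁴ sin²2θ/(4u^{3/2}),  u = L² − r² sin²θ = 0.0195645 m².
Substituting r = 0.0422 m, L = 0.144 m, θ = 54.2°: d²x/dθ² = -0.020927 m.
a = ω²·d²x/dθ² = (217.7)²·(-0.020927) = -991.9 m/s²;  |a| = 991.9 m/s².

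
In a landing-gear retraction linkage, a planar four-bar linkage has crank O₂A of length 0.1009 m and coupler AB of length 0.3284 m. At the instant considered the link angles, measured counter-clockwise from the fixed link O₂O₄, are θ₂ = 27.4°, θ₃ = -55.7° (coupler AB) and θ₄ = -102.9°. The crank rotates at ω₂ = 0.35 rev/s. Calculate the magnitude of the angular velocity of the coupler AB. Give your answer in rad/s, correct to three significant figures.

0.702

ω₂ = 2.199 rad/s (from 0.35 rev/s).
Differentiating the loop-closure r₂e^{iθ₂}+r₃e^{iθ₃}=r₁+r₄e^{iθ₄} gives r₂ω₂e^{iθ₂}+r₃ω₃e^{iθ₃}=r₄ω₄e^{iθ₄}.
Eliminating the other unknown: ω₃ = r₂ω₂ sin(θ₄−θ₂) / [r₃ sin(θ₃−θ₄)].
Numerator sine = -0.76267; denominator sine = +0.73373.
Result = 0.1009·2.199·(-0.76267) / (0.3284·(+0.73373)) = -0.70232 rad/s; magnitude 0.70232 rad/s.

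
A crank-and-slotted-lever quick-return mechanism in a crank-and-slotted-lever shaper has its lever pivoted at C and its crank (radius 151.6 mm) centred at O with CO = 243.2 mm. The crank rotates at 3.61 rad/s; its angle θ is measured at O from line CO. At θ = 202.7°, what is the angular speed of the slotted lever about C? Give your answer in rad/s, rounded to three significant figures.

2.82

ω = 3.61 rad/s
Crank pin A relative to C: A = (d + r cosθ, r sinθ); lever angle φ = atan2(r sinθ, d + r cosθ).
Differentiating tanφ: φ̇ = rω(d cosθ + r)/(d² + r² + 2dr cosθ).
d² + r² + 2dr cosθ = |CA|² = 0.0141025 m²;  d cosθ + r = -0.072761 m.
|ω_lever| = |0.1516·3.61·-0.072761| / 0.0141025 = 2.8237 rad/s.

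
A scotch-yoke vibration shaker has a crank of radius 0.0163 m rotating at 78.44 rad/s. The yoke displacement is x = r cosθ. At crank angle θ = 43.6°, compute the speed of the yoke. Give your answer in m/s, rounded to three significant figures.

0.882

ω = 78.44 rad/s
x = r cosθ ⇒ ẋ = −rω sinθ.
|v| = rω|sinθ| = 0.0163·78.44·|sin 43.6°| = 0.88173 m/s.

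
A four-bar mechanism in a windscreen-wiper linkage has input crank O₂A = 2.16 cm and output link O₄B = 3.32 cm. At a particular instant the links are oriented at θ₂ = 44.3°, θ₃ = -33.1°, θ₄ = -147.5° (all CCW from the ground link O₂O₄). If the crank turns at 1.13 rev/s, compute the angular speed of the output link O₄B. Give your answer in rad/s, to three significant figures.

4.95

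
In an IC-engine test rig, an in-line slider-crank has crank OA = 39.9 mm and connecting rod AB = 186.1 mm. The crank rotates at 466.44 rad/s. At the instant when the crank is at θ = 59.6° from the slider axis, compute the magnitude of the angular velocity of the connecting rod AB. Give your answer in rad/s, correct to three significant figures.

51.5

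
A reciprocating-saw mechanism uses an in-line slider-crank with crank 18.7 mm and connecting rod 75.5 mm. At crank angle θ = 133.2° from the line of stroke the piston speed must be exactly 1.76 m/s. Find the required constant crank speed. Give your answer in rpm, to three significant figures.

1490

For an in-line slider-crank, |v_piston| = rω|sinθ|·[1 + r cosθ/√(L² − r² sin²θ)].
With r = 0.0187 m, L = 0.0755 m, θ = 133.2°: the bracketed kinematic factor |dx/dθ| = 0.011282 m.
ω = v/|dx/dθ| = 1.76/0.011282 = 156 rad/s.
N = 60ω/(2π) = 1489.7 rpm.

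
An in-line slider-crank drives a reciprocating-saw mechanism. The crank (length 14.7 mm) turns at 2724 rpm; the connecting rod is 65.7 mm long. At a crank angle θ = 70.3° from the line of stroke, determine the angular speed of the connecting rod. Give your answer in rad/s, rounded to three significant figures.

22.0

ω = 285.3 rad/s (converted from 2724 rpm).
The rod makes angle φ with the slider axis where L sinφ = r sinθ; differentiating, L cosφ·φ̇ = r ω cosθ.
L cosφ = √(L² − r² sin²θ) = 0.064226 m.
|ω_rod| = r ω |cosθ| / √(L² − r² sin²θ) = 0.0147·285.3·0.33710/0.064226 = 22.009 rad/s.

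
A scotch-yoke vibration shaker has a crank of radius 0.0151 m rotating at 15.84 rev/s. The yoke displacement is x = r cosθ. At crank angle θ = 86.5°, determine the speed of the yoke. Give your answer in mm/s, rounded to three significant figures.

1500

ω = 99.53 rad/s (from 15.84 rev/s).
x = r cosθ ⇒ ẋ = −rω sinθ.
|v| = rω|sinθ| = 0.0151·99.53·|sin 86.5°| = 1.5 m/s = 1500 mm/s.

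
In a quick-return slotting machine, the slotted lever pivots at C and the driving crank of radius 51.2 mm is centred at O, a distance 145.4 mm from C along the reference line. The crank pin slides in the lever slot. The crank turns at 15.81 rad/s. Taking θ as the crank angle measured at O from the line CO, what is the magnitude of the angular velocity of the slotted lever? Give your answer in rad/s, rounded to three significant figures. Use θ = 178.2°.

8.58

ω = 15.81 rad/s
Crank pin A relative to C: A = (d + r cosθ, r sinθ); lever angle φ = atan2(r sinθ, d + r cosθ).
Differentiating tanφ: φ̇ = rω(d cosθ + r)/(d² + r² + 2dr cosθ).
d² + r² + 2dr cosθ = |CA|² = 0.00888099 m²;  d cosθ + r = -0.094128 m.
|ω_lever| = |0.0512·15.81·-0.094128| / 0.00888099 = 8.5795 rad/s.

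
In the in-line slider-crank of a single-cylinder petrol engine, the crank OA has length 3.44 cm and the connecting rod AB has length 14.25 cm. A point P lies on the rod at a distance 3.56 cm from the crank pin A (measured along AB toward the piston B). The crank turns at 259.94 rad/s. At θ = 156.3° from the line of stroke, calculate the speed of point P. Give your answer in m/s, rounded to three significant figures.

ω = 259.9 rad/s.  Crank-pin speed |V_A| = rω = 8.9419 m/s, perpendicular to OA.
Rod angle: sinφ = −(r/L) sinθ ⇒ φ = -5.568°; ω_rod = −rω cosθ/√(L²−r²sin²θ) = +57.731 rad/s.
V_P = V_A + ω_rod × AP, with AP = 0.0356 m along the rod.
Components: V_Px = −rω sinθ − a·ω_rod·sinφ = -3.3948 m/s;  V_Py = rω cosθ + a·ω_rod·cosφ = -6.1423 m/s.
|V_P| = √(V_Px² + V_Py²) = 7.018 m/s.

7.02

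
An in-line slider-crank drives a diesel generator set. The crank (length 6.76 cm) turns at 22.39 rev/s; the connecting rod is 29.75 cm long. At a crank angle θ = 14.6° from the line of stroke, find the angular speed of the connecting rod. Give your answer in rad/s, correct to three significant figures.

ω = 140.7 rad/s (converted from 22.39 rev/s).
The rod makes angle φ with the slider axis where L sinφ = r sinθ; differentiating, L cosφ·φ̇ = r ω cosθ.
L cosφ = √(L² − r² sin²θ) = 0.29701 m.
|ω_rod| = r ω |cosθ| / √(L² − r² sin²θ) = 0.0676·140.7·0.96771/0.29701 = 30.985 rad/s.

31.0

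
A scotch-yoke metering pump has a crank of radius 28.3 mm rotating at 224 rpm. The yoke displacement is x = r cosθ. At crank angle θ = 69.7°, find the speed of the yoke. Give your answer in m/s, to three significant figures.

ω = 23.46 rad/s (from 224 rpm).
x = r cosθ ⇒ ẋ = −rω sinθ.
|v| = rω|sinθ| = 0.0283·23.46·|sin 69.7°| = 0.62261 m/s.

0.623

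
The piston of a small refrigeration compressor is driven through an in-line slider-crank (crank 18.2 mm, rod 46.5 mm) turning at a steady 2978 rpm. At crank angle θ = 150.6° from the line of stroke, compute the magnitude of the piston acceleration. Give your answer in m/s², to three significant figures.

ω = 2π·2978/60 = 311.9 rad/s
x(θ) = r cosθ + √(L² − r² sin²θ); with ω constant, a = ω²·d²x/dθ².
d²x/dθ² = −r cosθ − r²(cos2θ)/√u − r⁴ sin²2θ/(4u^{3/2}),  u = L² − r² sin²θ = 0.00208243 m².
Substituting r = 0.0182 m, L = 0.0465 m, θ = 150.6°: d²x/dθ² = +0.011885 m.
a = ω²·d²x/dθ² = (311.9)²·(+0.011885) = +1155.8 m/s²;  |a| = 1155.8 m/s².

1160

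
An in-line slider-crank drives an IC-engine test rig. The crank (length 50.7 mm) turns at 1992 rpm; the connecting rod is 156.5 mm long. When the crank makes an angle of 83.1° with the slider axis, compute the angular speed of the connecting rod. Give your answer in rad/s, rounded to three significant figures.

8.57

ω = 208.6 rad/s (converted from 1992 rpm).
The rod makes angle φ with the slider axis where L sinφ = r sinθ; differentiating, L cosφ·φ̇ = r ω cosθ.
L cosφ = √(L² − r² sin²θ) = 0.14819 m.
|ω_rod| = r ω |cosθ| / √(L² − r² sin²θ) = 0.0507·208.6·0.12014/0.14819 = 8.5743 rad/s.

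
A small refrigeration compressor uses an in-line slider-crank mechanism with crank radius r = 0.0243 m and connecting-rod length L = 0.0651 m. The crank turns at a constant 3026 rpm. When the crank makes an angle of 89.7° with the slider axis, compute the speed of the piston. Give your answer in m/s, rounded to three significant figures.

ω = 2π·3026/60 = 316.9 rad/s
For an in-line slider-crank, x = r cosθ + √(L² − r² sin²θ), so v = −rω sinθ·[1 + r cosθ/√(L² − r² sin²θ)].
With r = 0.0243 m, L = 0.0651 m, θ = 89.7°: √(L² − r² sin²θ) = 0.060395 m.
v = −0.0243·316.9·0.99999·[1 + 0.0243·0.00524/0.060395] = -7.7163 m/s.
|v| = 7.7163 m/s.

7.72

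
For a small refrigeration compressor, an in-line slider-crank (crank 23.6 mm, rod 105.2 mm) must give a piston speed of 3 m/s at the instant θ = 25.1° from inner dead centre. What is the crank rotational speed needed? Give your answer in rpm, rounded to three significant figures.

For an in-line slider-crank, |v_piston| = rω|sinθ|·[1 + r cosθ/√(L² − r² sin²θ)].
With r = 0.0236 m, L = 0.1052 m, θ = 25.1°: the bracketed kinematic factor |dx/dθ| = 0.012054 m.
ω = v/|dx/dθ| = 3/0.012054 = 248.88 rad/s.
N = 60ω/(2π) = 2376.6 rpm.

2380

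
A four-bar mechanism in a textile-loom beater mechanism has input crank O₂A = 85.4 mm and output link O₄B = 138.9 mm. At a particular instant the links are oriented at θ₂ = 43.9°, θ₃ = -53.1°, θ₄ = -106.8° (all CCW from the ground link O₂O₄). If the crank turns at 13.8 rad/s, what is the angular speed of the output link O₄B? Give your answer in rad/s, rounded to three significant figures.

10.4

ω₂ = 13.8 rad/s
Differentiating the loop-closure r₂e^{iθ₂}+r₃e^{iθ₃}=r₁+r₄e^{iθ₄} gives r₂ω₂e^{iθ₂}+r₃ω₃e^{iθ₃}=r₄ω₄e^{iθ₄}.
Eliminating the other unknown: ω₄ = r₂ω₂ sin(θ₂−θ₃) / [r₄ sin(θ₄−θ₃)].
Numerator sine = +0.99255; denominator sine = -0.80593.
Result = 0.0854·13.8·(+0.99255) / (0.1389·(-0.80593)) = -10.449 rad/s; magnitude 10.449 rad/s.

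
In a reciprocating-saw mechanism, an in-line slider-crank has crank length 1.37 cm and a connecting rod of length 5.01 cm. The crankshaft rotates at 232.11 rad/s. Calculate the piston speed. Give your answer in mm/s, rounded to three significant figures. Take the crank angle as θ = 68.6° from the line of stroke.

3270

ω = 232.1 rad/s
For an in-line slider-crank, x = r cosθ + √(L² − r² sin²θ), so v = −rω sinθ·[1 + r cosθ/√(L² − r² sin²θ)].
With r = 0.0137 m, L = 0.0501 m, θ = 68.6°: √(L² − r² sin²θ) = 0.048449 m.
v = −0.0137·232.1·0.93106·[1 + 0.0137·0.36488/0.048449] = -3.2661 m/s.
|v| = 3.2661 m/s = 3266.1 mm/s.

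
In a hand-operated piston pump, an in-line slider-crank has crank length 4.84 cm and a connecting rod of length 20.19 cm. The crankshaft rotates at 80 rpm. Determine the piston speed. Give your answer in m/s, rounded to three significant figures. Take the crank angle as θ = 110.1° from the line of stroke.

ω = 2π·80/60 = 8.378 rad/s
For an in-line slider-crank, x = r cosθ + √(L² − r² sin²θ), so v = −rω sinθ·[1 + r cosθ/√(L² − r² sin²θ)].
With r = 0.0484 m, L = 0.2019 m, θ = 110.1°: √(L² − r² sin²θ) = 0.19672 m.
v = −0.0484·8.378·0.93909·[1 + 0.0484·-0.34366/0.19672] = -0.34858 m/s.
|v| = 0.34858 m/s.

0.349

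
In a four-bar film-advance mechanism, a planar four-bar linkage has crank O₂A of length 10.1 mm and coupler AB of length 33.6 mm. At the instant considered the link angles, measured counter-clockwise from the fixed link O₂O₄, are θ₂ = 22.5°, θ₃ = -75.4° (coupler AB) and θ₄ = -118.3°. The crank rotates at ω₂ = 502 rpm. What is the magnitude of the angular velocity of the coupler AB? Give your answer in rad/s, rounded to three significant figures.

14.7

ω₂ = 52.57 rad/s (from 502 rpm).
Differentiating the loop-closure r₂e^{iθ₂}+r₃e^{iθ₃}=r₁+r₄e^{iθ₄} gives r₂ω₂e^{iθ₂}+r₃ω₃e^{iθ₃}=r₄ω₄e^{iθ₄}.
Eliminating the other unknown: ω₃ = r₂ω₂ sin(θ₄−θ₂) / [r₃ sin(θ₃−θ₄)].
Numerator sine = -0.63203; denominator sine = +0.68072.
Result = 0.0101·52.57·(-0.63203) / (0.0336·(+0.68072)) = -14.672 rad/s; magnitude 14.672 rad/s.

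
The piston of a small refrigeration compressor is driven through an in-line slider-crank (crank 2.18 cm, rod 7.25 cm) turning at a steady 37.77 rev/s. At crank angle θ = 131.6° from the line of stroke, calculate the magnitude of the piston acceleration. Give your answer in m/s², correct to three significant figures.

ω = 2π·37.8 = 237.3 rad/s
x(θ) = r cosθ + √(L² − r² sin²θ); with ω constant, a = ω²·d²x/dθ².
d²x/dθ² = −r cosθ − r²(cos2θ)/√u − r⁴ sin²2θ/(4u^{3/2}),  u = L² − r² sin²θ = 0.00499049 m².
Substituting r = 0.0218 m, L = 0.0725 m, θ = 131.6°: d²x/dθ² = +0.015112 m.
a = ω²·d²x/dθ² = (237.3)²·(+0.015112) = +851.1 m/s²;  |a| = 851.1 m/s².

851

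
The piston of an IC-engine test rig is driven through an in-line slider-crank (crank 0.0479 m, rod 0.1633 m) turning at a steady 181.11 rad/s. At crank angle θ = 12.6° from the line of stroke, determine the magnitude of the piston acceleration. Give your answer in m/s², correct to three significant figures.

ω = 181.1 rad/s
x(θ) = r cosθ + √(L² − r² sin²θ); with ω constant, a = ω²·d²x/dθ².
d²x/dθ² = −r cosθ − r²(cos2θ)/√u − r⁴ sin²2θ/(4u^{3/2}),  u = L² − r² sin²θ = 0.0265577 m².
Substituting r = 0.0479 m, L = 0.1633 m, θ = 12.6°: d²x/dθ² = -0.059541 m.
a = ω²·d²x/dθ² = (181.1)²·(-0.059541) = -1953 m/s²;  |a| = 1953 m/s².

1950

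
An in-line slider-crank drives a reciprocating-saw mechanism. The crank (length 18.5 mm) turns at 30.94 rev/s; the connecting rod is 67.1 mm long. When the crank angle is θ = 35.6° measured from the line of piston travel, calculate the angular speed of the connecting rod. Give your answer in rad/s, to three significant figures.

44.2

ω = 194.4 rad/s (converted from 30.94 rev/s).
The rod makes angle φ with the slider axis where L sinφ = r sinθ; differentiating, L cosφ·φ̇ = r ω cosθ.
L cosφ = √(L² − r² sin²θ) = 0.06623 m.
|ω_rod| = r ω |cosθ| / √(L² − r² sin²θ) = 0.0185·194.4·0.81310/0.06623 = 44.153 rad/s.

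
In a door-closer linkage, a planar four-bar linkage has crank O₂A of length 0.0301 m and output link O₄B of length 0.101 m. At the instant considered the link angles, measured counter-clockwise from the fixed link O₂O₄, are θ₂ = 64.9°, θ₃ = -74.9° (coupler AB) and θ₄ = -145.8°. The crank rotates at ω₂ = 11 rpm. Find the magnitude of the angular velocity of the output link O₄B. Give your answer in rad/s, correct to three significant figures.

0.234

ω₂ = 1.152 rad/s (from 11 rpm).
Differentiating the loop-closure r₂e^{iθ₂}+r₃e^{iθ₃}=r₁+r₄e^{iθ₄} gives r₂ω₂e^{iθ₂}+r₃ω₃e^{iθ₃}=r₄ω₄e^{iθ₄}.
Eliminating the other unknown: ω₄ = r₂ω₂ sin(θ₂−θ₃) / [r₄ sin(θ₄−θ₃)].
Numerator sine = +0.64546; denominator sine = -0.94495.
Result = 0.0301·1.152·(+0.64546) / (0.101·(-0.94495)) = -0.23449 rad/s; magnitude 0.23449 rad/s.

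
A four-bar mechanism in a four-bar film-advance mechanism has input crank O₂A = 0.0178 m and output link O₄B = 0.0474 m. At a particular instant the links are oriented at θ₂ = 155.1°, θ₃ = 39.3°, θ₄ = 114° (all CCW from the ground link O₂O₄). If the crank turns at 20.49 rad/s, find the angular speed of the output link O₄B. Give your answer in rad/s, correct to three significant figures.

7.18

ω₂ = 20.49 rad/s
Differentiating the loop-closure r₂e^{iθ₂}+r₃e^{iθ₃}=r₁+r₄e^{iθ₄} gives r₂ω₂e^{iθ₂}+r₃ω₃e^{iθ₃}=r₄ω₄e^{iθ₄}.
Eliminating the other unknown: ω₄ = r₂ω₂ sin(θ₂−θ₃) / [r₄ sin(θ₄−θ₃)].
Numerator sine = +0.90032; denominator sine = +0.96456.
Result = 0.0178·20.49·(+0.90032) / (0.0474·(+0.96456)) = +7.1821 rad/s; magnitude 7.1821 rad/s.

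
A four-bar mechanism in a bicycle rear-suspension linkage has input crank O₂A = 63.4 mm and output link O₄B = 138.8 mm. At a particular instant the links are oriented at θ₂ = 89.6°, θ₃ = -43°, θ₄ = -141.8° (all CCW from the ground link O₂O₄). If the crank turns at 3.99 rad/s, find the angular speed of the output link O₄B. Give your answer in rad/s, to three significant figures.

ω₂ = 3.99 rad/s
Differentiating the loop-closure r₂e^{iθ₂}+r₃e^{iθ₃}=r₁+r₄e^{iθ₄} gives r₂ω₂e^{iθ₂}+r₃ω₃e^{iθ₃}=r₄ω₄e^{iθ₄}.
Eliminating the other unknown: ω₄ = r₂ω₂ sin(θ₂−θ₃) / [r₄ sin(θ₄−θ₃)].
Numerator sine = +0.73610; denominator sine = -0.98823.
Result = 0.0634·3.99·(+0.73610) / (0.1388·(-0.98823)) = -1.3575 rad/s; magnitude 1.3575 rad/s.

1.36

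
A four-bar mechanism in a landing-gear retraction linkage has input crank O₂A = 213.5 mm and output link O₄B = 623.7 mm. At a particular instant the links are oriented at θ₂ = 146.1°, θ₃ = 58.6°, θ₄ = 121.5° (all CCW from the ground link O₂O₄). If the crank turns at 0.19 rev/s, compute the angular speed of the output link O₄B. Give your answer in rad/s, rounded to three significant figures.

ω₂ = 1.194 rad/s (from 0.19 rev/s).
Differentiating the loop-closure r₂e^{iθ₂}+r₃e^{iθ₃}=r₁+r₄e^{iθ₄} gives r₂ω₂e^{iθ₂}+r₃ω₃e^{iθ₃}=r₄ω₄e^{iθ₄}.
Eliminating the other unknown: ω₄ = r₂ω₂ sin(θ₂−θ₃) / [r₄ sin(θ₄−θ₃)].
Numerator sine = +0.99905; denominator sine = +0.89021.
Result = 0.2135·1.194·(+0.99905) / (0.6237·(+0.89021)) = +0.45861 rad/s; magnitude 0.45861 rad/s.

0.459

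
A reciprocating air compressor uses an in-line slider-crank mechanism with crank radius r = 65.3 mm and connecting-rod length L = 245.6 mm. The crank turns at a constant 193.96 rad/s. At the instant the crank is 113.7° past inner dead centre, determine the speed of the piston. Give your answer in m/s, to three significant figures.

ω = 194 rad/s
For an in-line slider-crank, x = r cosθ + √(L² − r² sin²θ), so v = −rω sinθ·[1 + r cosθ/√(L² − r² sin²θ)].
With r = 0.0653 m, L = 0.2456 m, θ = 113.7°: √(L² − r² sin²θ) = 0.23821 m.
v = −0.0653·194·0.91566·[1 + 0.0653·-0.40195/0.23821] = -10.32 m/s.
|v| = 10.32 m/s.

10.3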